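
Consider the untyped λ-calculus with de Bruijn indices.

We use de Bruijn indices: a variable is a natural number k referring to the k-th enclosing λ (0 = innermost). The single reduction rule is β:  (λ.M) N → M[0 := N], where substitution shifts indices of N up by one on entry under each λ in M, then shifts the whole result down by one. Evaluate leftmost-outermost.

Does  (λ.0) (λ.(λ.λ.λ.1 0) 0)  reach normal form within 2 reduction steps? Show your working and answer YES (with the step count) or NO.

Answer: YES — reaches normal form λ.λ.λ.1 0 in 2 ≤ 2 steps

Derivation:
  start: (λ.0) (λ.(λ.λ.λ.1 0) 0)
  [1] λ.(λ.λ.λ.1 0) 0
  [2] λ.λ.λ.1 0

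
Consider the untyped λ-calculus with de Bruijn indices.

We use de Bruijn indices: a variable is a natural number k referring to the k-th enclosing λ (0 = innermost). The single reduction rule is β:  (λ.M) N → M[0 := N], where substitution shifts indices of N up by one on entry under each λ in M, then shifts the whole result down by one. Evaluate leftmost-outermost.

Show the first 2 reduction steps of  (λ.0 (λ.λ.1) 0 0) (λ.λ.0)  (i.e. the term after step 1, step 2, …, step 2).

Answer: after 2 steps: (λ.0) (λ.λ.0) (λ.λ.0)

Derivation:
  start: (λ.0 (λ.λ.1) 0 0) (λ.λ.0)
  step 1: (λ.λ.0) (λ.λ.1) (λ.λ.0) (λ.λ.0)
  step 2: (λ.0) (λ.λ.0) (λ.λ.0)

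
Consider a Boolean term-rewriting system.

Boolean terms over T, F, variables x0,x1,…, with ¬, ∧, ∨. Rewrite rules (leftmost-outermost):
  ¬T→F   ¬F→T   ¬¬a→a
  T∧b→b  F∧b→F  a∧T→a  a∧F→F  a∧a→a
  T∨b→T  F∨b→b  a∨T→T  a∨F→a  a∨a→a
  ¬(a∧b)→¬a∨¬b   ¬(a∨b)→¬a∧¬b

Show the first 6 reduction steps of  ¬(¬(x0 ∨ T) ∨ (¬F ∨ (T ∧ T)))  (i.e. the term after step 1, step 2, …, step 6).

  start: ¬(¬(x0 ∨ T) ∨ (¬F ∨ (T ∧ T)))
  [1] ¬¬(x0 ∨ T) ∧ ¬(¬F ∨ (T ∧ T))
  [2] (x0 ∨ T) ∧ ¬(¬F ∨ (T ∧ T))
  [3] T ∧ ¬(¬F ∨ (T ∧ T))
  [4] ¬(¬F ∨ (T ∧ T))
  [5] ¬¬F ∧ ¬(T ∧ T)
  [6] F ∧ ¬(T ∧ T)

Answer: after 6 steps: F ∧ ¬(T ∧ T)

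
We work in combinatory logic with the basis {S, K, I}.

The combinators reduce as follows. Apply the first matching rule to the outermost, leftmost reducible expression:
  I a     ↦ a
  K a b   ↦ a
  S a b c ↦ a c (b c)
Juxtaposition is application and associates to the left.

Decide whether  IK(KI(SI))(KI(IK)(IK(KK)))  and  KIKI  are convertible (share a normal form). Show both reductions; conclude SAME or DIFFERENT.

Answer: SAME — A ⇓ I, B ⇓ I

Working:
Term A:
  start: IK(KI(SI))(KI(IK)(IK(KK)))
  step 1: K(KI(SI))(KI(IK)(IK(KK)))
  step 2: KI(SI)
  step 3: I

Term B:
  start: KIKI
  step 1: II
  step 2: I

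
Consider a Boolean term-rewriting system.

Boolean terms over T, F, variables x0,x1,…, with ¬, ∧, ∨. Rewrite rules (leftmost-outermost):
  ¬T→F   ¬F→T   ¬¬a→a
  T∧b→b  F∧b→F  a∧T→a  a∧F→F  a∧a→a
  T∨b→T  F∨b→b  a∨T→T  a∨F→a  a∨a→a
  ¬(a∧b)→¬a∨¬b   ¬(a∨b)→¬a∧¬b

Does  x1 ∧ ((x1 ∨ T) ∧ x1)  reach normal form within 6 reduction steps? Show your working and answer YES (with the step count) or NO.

Answer: YES — reaches normal form x1 in 3 ≤ 6 steps

Working:
  start: x1 ∧ ((x1 ∨ T) ∧ x1)
  step 1: x1 ∧ (T ∧ x1)
  step 2: x1 ∧ x1
  step 3: x1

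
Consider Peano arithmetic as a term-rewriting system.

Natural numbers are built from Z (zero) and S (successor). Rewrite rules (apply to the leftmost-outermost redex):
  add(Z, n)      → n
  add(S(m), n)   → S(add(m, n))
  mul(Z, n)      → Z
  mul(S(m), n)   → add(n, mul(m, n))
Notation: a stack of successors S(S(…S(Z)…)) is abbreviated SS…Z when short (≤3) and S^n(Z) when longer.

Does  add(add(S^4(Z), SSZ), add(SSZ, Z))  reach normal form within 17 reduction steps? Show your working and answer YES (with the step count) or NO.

  start: add(add(S^4(Z), SSZ), add(SSZ, Z))
  →1  add(S(add(SSSZ, SSZ)), add(SSZ, Z))
  →2  S(add(add(SSSZ, SSZ), add(SSZ, Z)))
  →3  S(add(S(add(SSZ, SSZ)), add(SSZ, Z)))
  →4  S(S(add(add(SSZ, SSZ), add(SSZ, Z))))
  →5  S(S(add(S(add(SZ, SSZ)), add(SSZ, Z))))
  →6  S(S(S(add(add(SZ, SSZ), add(SSZ, Z)))))
  →7  S(S(S(add(S(add(Z, SSZ)), add(SSZ, Z)))))
  →8  S(S(S(S(add(add(Z, SSZ), add(SSZ, Z))))))
  →9  S(S(S(S(add(SSZ, add(SSZ, Z))))))
  →10  S(S(S(S(S(add(SZ, add(SSZ, Z)))))))
  →11  S(S(S(S(S(S(add(Z, add(SSZ, Z))))))))
  →12  S(S(S(S(S(S(add(SSZ, Z)))))))
  →13  S(S(S(S(S(S(S(add(SZ, Z))))))))
  →14  S(S(S(S(S(S(S(S(add(Z, Z)))))))))
  →15  S^8(Z)

Answer: YES — reaches normal form S^8(Z) in 15 ≤ 17 steps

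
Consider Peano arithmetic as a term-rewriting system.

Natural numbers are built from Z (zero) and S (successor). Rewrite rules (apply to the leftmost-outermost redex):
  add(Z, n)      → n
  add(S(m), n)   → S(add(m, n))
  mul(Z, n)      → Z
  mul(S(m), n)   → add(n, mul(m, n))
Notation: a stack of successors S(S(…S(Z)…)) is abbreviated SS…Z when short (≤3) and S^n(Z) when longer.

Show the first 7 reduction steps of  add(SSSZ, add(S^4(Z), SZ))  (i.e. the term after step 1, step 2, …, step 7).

  start: add(SSSZ, add(S^4(Z), SZ))
  →1  S(add(SSZ, add(S^4(Z), SZ)))
  →2  S(S(add(SZ, add(S^4(Z), SZ))))
  →3  S(S(S(add(Z, add(S^4(Z), SZ)))))
  →4  S(S(S(add(S^4(Z), SZ))))
  →5  S(S(S(S(add(SSSZ, SZ)))))
  →6  S(S(S(S(S(add(SSZ, SZ))))))
  →7  S(S(S(S(S(S(add(SZ, SZ)))))))

Answer: after 7 steps: S(S(S(S(S(S(add(SZ, SZ)))))))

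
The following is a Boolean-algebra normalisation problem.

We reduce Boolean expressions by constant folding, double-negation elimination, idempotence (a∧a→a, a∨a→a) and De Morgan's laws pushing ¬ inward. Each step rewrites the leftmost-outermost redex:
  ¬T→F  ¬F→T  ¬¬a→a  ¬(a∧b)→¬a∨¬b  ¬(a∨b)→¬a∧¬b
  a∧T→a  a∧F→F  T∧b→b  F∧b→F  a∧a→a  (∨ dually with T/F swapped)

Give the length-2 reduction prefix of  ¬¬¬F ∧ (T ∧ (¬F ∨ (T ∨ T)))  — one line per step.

Answer: after 2 steps: T ∧ (T ∧ (¬F ∨ (T ∨ T)))

Derivation:
  start: ¬¬¬F ∧ (T ∧ (¬F ∨ (T ∨ T)))
  step 1: ¬F ∧ (T ∧ (¬F ∨ (T ∨ T)))
  step 2: T ∧ (T ∧ (¬F ∨ (T ∨ T)))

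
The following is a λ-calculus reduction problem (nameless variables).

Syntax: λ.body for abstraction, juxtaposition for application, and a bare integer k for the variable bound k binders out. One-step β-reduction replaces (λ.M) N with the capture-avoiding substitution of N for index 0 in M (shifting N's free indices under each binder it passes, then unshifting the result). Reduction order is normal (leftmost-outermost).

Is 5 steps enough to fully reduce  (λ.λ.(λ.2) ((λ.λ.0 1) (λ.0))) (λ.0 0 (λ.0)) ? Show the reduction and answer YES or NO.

Answer: YES — reaches normal form λ.λ.0 0 (λ.0) in 2 ≤ 5 steps

Derivation:
  start: (λ.λ.(λ.2) ((λ.λ.0 1) (λ.0))) (λ.0 0 (λ.0))
  step 1: λ.(λ.λ.0 0 (λ.0)) ((λ.λ.0 1) (λ.0))
  step 2: λ.λ.0 0 (λ.0)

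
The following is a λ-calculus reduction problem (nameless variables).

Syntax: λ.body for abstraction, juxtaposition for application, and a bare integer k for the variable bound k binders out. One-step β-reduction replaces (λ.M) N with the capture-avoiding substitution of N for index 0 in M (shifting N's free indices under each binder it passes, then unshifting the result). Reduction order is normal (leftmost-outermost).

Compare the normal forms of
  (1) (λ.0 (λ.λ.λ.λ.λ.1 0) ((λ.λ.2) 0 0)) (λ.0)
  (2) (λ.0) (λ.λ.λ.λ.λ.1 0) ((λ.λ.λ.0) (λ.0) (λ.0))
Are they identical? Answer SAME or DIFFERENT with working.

Answer: SAME — A ⇓ λ.λ.λ.λ.1 0, B ⇓ λ.λ.λ.λ.1 0

Working:
Term A:
  start: (λ.0 (λ.λ.λ.λ.λ.1 0) ((λ.λ.2) 0 0)) (λ.0)
  step 1: (λ.0) (λ.λ.λ.λ.λ.1 0) ((λ.λ.λ.0) (λ.0) (λ.0))
  step 2: (λ.λ.λ.λ.λ.1 0) ((λ.λ.λ.0) (λ.0) (λ.0))
  step 3: λ.λ.λ.λ.1 0

Term B:
  start: (λ.0) (λ.λ.λ.λ.λ.1 0) ((λ.λ.λ.0) (λ.0) (λ.0))
  step 1: (λ.λ.λ.λ.λ.1 0) ((λ.λ.λ.0) (λ.0) (λ.0))
  step 2: λ.λ.λ.λ.1 0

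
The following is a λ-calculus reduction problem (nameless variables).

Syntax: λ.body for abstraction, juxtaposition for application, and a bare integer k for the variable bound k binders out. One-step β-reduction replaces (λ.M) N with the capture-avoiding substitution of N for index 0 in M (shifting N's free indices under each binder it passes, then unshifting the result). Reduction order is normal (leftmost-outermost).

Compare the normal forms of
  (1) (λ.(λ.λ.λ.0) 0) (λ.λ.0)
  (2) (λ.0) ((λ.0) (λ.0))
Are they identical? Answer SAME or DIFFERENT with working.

Term A:
  start: (λ.(λ.λ.λ.0) 0) (λ.λ.0)
  [1] (λ.λ.λ.0) (λ.λ.0)
  [2] λ.λ.0

Term B:
  start: (λ.0) ((λ.0) (λ.0))
  [1] (λ.0) (λ.0)
  [2] λ.0

Answer: DIFFERENT — A ⇓ λ.λ.0, B ⇓ λ.0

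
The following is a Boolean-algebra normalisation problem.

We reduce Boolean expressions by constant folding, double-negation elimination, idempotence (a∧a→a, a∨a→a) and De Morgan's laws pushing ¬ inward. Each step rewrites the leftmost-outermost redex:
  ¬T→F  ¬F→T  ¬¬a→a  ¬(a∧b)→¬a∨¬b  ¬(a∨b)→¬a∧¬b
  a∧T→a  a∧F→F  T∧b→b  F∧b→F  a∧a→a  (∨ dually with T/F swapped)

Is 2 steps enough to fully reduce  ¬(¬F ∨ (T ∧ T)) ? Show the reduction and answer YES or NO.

Answer: NO — after 2 steps the term is F ∧ ¬(T ∧ T), not yet normal

Derivation:
  start: ¬(¬F ∨ (T ∧ T))
  [1] ¬¬F ∧ ¬(T ∧ T)
  [2] F ∧ ¬(T ∧ T)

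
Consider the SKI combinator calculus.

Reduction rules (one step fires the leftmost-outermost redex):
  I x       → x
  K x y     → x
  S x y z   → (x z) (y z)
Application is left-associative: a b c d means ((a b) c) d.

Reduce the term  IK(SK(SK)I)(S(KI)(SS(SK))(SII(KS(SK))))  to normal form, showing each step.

  start: IK(SK(SK)I)(S(KI)(SS(SK))(SII(KS(SK))))
  →1  K(SK(SK)I)(S(KI)(SS(SK))(SII(KS(SK))))
  →2  SK(SK)I
  →3  KI(SKI)
  →4  I

Answer: normal form = I  (in 4 steps)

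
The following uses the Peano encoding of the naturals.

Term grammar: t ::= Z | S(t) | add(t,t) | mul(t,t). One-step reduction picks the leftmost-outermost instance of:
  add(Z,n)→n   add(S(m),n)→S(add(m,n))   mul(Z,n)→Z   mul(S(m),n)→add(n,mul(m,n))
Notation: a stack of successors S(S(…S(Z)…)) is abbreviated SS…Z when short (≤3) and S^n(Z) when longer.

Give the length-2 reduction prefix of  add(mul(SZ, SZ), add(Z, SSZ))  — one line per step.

  start: add(mul(SZ, SZ), add(Z, SSZ))
  step 1: add(add(SZ, mul(Z, SZ)), add(Z, SSZ))
  step 2: add(S(add(Z, mul(Z, SZ))), add(Z, SSZ))

Answer: after 2 steps: add(S(add(Z, mul(Z, SZ))), add(Z, SSZ))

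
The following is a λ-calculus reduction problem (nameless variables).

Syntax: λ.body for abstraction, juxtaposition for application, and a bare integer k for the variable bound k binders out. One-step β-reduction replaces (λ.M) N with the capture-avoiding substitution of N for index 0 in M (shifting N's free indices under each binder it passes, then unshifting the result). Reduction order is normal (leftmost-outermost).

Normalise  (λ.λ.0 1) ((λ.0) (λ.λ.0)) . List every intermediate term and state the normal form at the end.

Answer: normal form = λ.0 (λ.λ.0)  (in 2 steps)

Reduction:
  start: (λ.λ.0 1) ((λ.0) (λ.λ.0))
  step 1: λ.0 ((λ.0) (λ.λ.0))
  step 2: λ.0 (λ.λ.0)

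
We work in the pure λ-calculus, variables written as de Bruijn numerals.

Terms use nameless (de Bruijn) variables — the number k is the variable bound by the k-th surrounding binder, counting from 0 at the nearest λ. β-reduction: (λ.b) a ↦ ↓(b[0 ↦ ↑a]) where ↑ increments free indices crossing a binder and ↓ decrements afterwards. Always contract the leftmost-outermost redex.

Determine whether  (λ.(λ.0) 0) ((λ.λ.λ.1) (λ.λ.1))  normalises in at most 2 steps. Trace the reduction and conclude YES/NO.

Answer: NO — after 2 steps the term is (λ.λ.λ.1) (λ.λ.1), not yet normal

Reduction:
  start: (λ.(λ.0) 0) ((λ.λ.λ.1) (λ.λ.1))
  →1  (λ.0) ((λ.λ.λ.1) (λ.λ.1))
  →2  (λ.λ.λ.1) (λ.λ.1)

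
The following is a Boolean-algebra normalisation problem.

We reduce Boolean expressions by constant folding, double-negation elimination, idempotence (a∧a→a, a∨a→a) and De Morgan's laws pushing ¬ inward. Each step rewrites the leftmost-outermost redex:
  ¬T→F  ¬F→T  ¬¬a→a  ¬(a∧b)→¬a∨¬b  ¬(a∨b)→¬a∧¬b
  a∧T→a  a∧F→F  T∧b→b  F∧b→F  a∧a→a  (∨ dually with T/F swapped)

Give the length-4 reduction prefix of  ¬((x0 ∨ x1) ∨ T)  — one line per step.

Answer: after 4 steps: F

Reduction:
  start: ¬((x0 ∨ x1) ∨ T)
  step 1: ¬(x0 ∨ x1) ∧ ¬T
  step 2: (¬x0 ∧ ¬x1) ∧ ¬T
  step 3: (¬x0 ∧ ¬x1) ∧ F
  step 4: F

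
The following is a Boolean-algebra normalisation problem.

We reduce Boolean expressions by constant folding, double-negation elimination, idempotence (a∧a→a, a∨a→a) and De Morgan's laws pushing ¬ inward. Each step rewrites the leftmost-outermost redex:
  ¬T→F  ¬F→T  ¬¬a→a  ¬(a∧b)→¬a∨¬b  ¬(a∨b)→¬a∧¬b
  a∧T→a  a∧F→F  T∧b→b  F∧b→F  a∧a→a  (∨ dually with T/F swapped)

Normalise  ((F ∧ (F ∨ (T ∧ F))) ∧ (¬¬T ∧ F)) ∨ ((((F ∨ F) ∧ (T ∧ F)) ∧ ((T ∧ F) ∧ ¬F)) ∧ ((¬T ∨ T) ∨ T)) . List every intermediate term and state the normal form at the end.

  start: ((F ∧ (F ∨ (T ∧ F))) ∧ (¬¬T ∧ F)) ∨ ((((F ∨ F) ∧ (T ∧ F)) ∧ ((T ∧ F) ∧ ¬F)) ∧ ((¬T ∨ T) ∨ T))
  [1] (F ∧ (¬¬T ∧ F)) ∨ ((((F ∨ F) ∧ (T ∧ F)) ∧ ((T ∧ F) ∧ ¬F)) ∧ ((¬T ∨ T) ∨ T))
  [2] F ∨ ((((F ∨ F) ∧ (T ∧ F)) ∧ ((T ∧ F) ∧ ¬F)) ∧ ((¬T ∨ T) ∨ T))
  [3] (((F ∨ F) ∧ (T ∧ F)) ∧ ((T ∧ F) ∧ ¬F)) ∧ ((¬T ∨ T) ∨ T)
  [4] ((F ∧ (T ∧ F)) ∧ ((T ∧ F) ∧ ¬F)) ∧ ((¬T ∨ T) ∨ T)
  [5] (F ∧ ((T ∧ F) ∧ ¬F)) ∧ ((¬T ∨ T) ∨ T)
  [6] F ∧ ((¬T ∨ T) ∨ T)
  [7] F

Answer: normal form = F  (in 7 steps)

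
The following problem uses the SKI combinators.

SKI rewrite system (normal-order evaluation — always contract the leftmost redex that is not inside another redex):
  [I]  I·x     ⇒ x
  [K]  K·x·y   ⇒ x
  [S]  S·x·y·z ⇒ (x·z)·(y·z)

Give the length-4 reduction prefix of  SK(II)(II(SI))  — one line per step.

Answer: after 4 steps: SI

Working:
  start: SK(II)(II(SI))
  →1  K(II(SI))(II(II(SI)))
  →2  II(SI)
  →3  I(SI)
  →4  SI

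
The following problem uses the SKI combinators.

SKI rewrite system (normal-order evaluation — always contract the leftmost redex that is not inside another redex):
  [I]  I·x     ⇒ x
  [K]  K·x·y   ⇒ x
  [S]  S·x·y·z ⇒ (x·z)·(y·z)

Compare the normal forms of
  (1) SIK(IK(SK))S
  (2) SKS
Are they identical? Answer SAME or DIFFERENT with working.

Answer: SAME — A ⇓ SKS, B ⇓ SKS

Reduction:
Term A:
  start: SIK(IK(SK))S
  step 1: I(IK(SK))(K(IK(SK)))S
  step 2: IK(SK)(K(IK(SK)))S
  step 3: K(SK)(K(IK(SK)))S
  step 4: SKS

Term B:
  start: SKS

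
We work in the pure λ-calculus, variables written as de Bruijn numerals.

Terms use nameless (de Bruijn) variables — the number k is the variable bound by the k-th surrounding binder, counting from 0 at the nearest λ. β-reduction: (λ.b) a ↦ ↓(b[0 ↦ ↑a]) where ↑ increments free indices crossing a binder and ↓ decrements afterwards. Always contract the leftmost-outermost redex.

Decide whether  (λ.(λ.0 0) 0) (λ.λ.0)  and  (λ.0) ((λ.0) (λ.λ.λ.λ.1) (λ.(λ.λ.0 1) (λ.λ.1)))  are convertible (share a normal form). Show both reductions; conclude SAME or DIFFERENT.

Answer: DIFFERENT — A ⇓ λ.0, B ⇓ λ.λ.λ.1

Derivation:
Term A:
  start: (λ.(λ.0 0) 0) (λ.λ.0)
  [1] (λ.0 0) (λ.λ.0)
  [2] (λ.λ.0) (λ.λ.0)
  [3] λ.0

Term B:
  start: (λ.0) ((λ.0) (λ.λ.λ.λ.1) (λ.(λ.λ.0 1) (λ.λ.1)))
  [1] (λ.0) (λ.λ.λ.λ.1) (λ.(λ.λ.0 1) (λ.λ.1))
  [2] (λ.λ.λ.λ.1) (λ.(λ.λ.0 1) (λ.λ.1))
  [3] λ.λ.λ.1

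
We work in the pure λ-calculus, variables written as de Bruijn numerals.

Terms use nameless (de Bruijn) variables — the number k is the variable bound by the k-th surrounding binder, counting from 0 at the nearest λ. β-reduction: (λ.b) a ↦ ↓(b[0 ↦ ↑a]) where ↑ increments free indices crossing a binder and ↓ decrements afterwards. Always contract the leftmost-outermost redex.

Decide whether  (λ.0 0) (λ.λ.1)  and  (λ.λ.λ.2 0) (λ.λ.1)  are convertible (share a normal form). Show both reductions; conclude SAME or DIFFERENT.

Answer: SAME — A ⇓ λ.λ.λ.1, B ⇓ λ.λ.λ.1

Reduction:
Term A:
  start: (λ.0 0) (λ.λ.1)
  step 1: (λ.λ.1) (λ.λ.1)
  step 2: λ.λ.λ.1

Term B:
  start: (λ.λ.λ.2 0) (λ.λ.1)
  step 1: λ.λ.(λ.λ.1) 0
  step 2: λ.λ.λ.1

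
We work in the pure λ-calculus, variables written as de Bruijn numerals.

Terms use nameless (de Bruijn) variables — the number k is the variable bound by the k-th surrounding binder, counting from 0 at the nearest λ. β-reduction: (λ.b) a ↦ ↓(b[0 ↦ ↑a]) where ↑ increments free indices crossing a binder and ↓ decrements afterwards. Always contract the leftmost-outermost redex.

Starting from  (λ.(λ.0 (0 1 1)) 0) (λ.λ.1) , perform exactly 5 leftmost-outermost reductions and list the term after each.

Answer: after 5 steps: λ.λ.λ.1

Derivation:
  start: (λ.(λ.0 (0 1 1)) 0) (λ.λ.1)
  [1] (λ.0 (0 (λ.λ.1) (λ.λ.1))) (λ.λ.1)
  [2] (λ.λ.1) ((λ.λ.1) (λ.λ.1) (λ.λ.1))
  [3] λ.(λ.λ.1) (λ.λ.1) (λ.λ.1)
  [4] λ.(λ.λ.λ.1) (λ.λ.1)
  [5] λ.λ.λ.1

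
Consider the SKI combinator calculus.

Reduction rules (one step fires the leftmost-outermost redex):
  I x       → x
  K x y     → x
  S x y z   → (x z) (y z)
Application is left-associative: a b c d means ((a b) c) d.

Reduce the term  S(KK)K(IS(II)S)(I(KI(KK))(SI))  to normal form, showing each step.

  start: S(KK)K(IS(II)S)(I(KI(KK))(SI))
  →1  KK(IS(II)S)(K(IS(II)S))(I(KI(KK))(SI))
  →2  K(K(IS(II)S))(I(KI(KK))(SI))
  →3  K(IS(II)S)
  →4  K(S(II)S)
  →5  K(SIS)

Answer: normal form = K(SIS)  (in 5 steps)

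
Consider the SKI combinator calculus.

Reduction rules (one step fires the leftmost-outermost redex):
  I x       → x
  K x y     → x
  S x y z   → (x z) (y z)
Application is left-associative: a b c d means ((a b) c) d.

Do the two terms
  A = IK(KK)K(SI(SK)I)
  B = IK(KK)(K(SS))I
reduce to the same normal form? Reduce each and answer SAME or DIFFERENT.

Answer: SAME — A ⇓ K, B ⇓ K

Working:
Term A:
  start: IK(KK)K(SI(SK)I)
  →1  K(KK)K(SI(SK)I)
  →2  KK(SI(SK)I)
  →3  K

Term B:
  start: IK(KK)(K(SS))I
  →1  K(KK)(K(SS))I
  →2  KKI
  →3  K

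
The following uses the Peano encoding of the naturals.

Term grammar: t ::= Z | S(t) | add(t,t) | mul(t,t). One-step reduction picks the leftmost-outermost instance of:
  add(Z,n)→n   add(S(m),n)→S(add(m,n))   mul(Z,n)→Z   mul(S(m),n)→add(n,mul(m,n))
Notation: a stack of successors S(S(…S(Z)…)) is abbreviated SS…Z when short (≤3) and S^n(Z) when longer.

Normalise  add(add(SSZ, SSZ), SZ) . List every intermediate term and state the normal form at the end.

  start: add(add(SSZ, SSZ), SZ)
  step 1: add(S(add(SZ, SSZ)), SZ)
  step 2: S(add(add(SZ, SSZ), SZ))
  step 3: S(add(S(add(Z, SSZ)), SZ))
  step 4: S(S(add(add(Z, SSZ), SZ)))
  step 5: S(S(add(SSZ, SZ)))
  step 6: S(S(S(add(SZ, SZ))))
  step 7: S(S(S(S(add(Z, SZ)))))
  step 8: S^5(Z)

Answer: normal form = S^5(Z)  (in 8 steps)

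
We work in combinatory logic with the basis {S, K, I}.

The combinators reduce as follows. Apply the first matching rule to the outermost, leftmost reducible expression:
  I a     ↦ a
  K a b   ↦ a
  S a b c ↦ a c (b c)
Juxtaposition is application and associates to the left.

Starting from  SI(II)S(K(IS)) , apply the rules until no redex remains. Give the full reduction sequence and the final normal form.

Answer: normal form = SS(KS)  (in 5 steps)

Working:
  start: SI(II)S(K(IS))
  step 1: IS(IIS)(K(IS))
  step 2: S(IIS)(K(IS))
  step 3: S(IS)(K(IS))
  step 4: SS(K(IS))
  step 5: SS(KS)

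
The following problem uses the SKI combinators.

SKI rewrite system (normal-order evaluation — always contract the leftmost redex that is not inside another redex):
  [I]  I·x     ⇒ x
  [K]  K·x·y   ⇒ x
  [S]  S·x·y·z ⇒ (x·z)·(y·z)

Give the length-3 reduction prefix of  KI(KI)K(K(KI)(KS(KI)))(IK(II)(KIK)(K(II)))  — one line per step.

Answer: after 3 steps: K(KI)(KS(KI))

Reduction:
  start: KI(KI)K(K(KI)(KS(KI)))(IK(II)(KIK)(K(II)))
  step 1: IK(K(KI)(KS(KI)))(IK(II)(KIK)(K(II)))
  step 2: K(K(KI)(KS(KI)))(IK(II)(KIK)(K(II)))
  step 3: K(KI)(KS(KI))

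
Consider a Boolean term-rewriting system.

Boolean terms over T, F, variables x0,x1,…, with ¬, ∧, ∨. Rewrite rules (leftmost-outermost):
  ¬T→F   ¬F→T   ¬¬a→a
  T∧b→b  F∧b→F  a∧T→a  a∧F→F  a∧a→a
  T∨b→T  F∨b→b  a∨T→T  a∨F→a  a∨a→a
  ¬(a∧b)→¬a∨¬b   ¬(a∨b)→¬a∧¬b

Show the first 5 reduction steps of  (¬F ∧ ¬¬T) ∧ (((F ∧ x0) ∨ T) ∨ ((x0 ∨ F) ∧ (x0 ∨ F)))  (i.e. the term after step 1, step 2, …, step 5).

  start: (¬F ∧ ¬¬T) ∧ (((F ∧ x0) ∨ T) ∨ ((x0 ∨ F) ∧ (x0 ∨ F)))
  [1] (T ∧ ¬¬T) ∧ (((F ∧ x0) ∨ T) ∨ ((x0 ∨ F) ∧ (x0 ∨ F)))
  [2] ¬¬T ∧ (((F ∧ x0) ∨ T) ∨ ((x0 ∨ F) ∧ (x0 ∨ F)))
  [3] T ∧ (((F ∧ x0) ∨ T) ∨ ((x0 ∨ F) ∧ (x0 ∨ F)))
  [4] ((F ∧ x0) ∨ T) ∨ ((x0 ∨ F) ∧ (x0 ∨ F))
  [5] T ∨ ((x0 ∨ F) ∧ (x0 ∨ F))

Answer: after 5 steps: T ∨ ((x0 ∨ F) ∧ (x0 ∨ F))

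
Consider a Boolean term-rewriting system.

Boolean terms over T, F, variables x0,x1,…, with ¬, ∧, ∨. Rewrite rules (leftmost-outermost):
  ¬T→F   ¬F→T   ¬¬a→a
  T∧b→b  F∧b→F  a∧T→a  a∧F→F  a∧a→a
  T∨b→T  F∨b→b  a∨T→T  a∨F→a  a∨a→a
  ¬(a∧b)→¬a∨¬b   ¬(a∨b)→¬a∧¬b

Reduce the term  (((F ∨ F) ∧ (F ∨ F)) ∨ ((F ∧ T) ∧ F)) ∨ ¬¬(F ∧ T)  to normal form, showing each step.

Answer: normal form = F  (in 7 steps)

Reduction:
  start: (((F ∨ F) ∧ (F ∨ F)) ∨ ((F ∧ T) ∧ F)) ∨ ¬¬(F ∧ T)
  step 1: ((F ∨ F) ∨ ((F ∧ T) ∧ F)) ∨ ¬¬(F ∧ T)
  step 2: (F ∨ ((F ∧ T) ∧ F)) ∨ ¬¬(F ∧ T)
  step 3: ((F ∧ T) ∧ F) ∨ ¬¬(F ∧ T)
  step 4: F ∨ ¬¬(F ∧ T)
  step 5: ¬¬(F ∧ T)
  step 6: F ∧ T
  step 7: F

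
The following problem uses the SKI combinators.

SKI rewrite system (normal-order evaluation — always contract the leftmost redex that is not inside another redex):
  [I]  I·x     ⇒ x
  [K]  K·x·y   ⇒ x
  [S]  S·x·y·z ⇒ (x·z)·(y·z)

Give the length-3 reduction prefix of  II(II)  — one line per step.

  start: II(II)
  step 1: I(II)
  step 2: II
  step 3: I

Answer: after 3 steps: I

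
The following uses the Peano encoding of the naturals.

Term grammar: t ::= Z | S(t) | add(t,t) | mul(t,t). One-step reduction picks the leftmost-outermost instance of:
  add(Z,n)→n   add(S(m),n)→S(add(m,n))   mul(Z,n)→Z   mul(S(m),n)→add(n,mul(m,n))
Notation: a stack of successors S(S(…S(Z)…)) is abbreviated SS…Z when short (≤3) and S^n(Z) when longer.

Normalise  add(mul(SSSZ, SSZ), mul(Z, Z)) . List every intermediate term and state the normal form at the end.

Answer: normal form = S^6(Z)  (in 21 steps)

Derivation:
  start: add(mul(SSSZ, SSZ), mul(Z, Z))
  [1] add(add(SSZ, mul(SSZ, SSZ)), mul(Z, Z))
  [2] add(S(add(SZ, mul(SSZ, SSZ))), mul(Z, Z))
  [3] S(add(add(SZ, mul(SSZ, SSZ)), mul(Z, Z)))
  [4] S(add(S(add(Z, mul(SSZ, SSZ))), mul(Z, Z)))
  [5] S(S(add(add(Z, mul(SSZ, SSZ)), mul(Z, Z))))
  [6] S(S(add(mul(SSZ, SSZ), mul(Z, Z))))
  [7] S(S(add(add(SSZ, mul(SZ, SSZ)), mul(Z, Z))))
  [8] S(S(add(S(add(SZ, mul(SZ, SSZ))), mul(Z, Z))))
  [9] S(S(S(add(add(SZ, mul(SZ, SSZ)), mul(Z, Z)))))
  [10] S(S(S(add(S(add(Z, mul(SZ, SSZ))), mul(Z, Z)))))
  [11] S(S(S(S(add(add(Z, mul(SZ, SSZ)), mul(Z, Z))))))
  [12] S(S(S(S(add(mul(SZ, SSZ), mul(Z, Z))))))
  [13] S(S(S(S(add(add(SSZ, mul(Z, SSZ)), mul(Z, Z))))))
  [14] S(S(S(S(add(S(add(SZ, mul(Z, SSZ))), mul(Z, Z))))))
  [15] S(S(S(S(S(add(add(SZ, mul(Z, SSZ)), mul(Z, Z)))))))
  [16] S(S(S(S(S(add(S(add(Z, mul(Z, SSZ))), mul(Z, Z)))))))
  [17] S(S(S(S(S(S(add(add(Z, mul(Z, SSZ)), mul(Z, Z))))))))
  [18] S(S(S(S(S(S(add(mul(Z, SSZ), mul(Z, Z))))))))
  [19] S(S(S(S(S(S(add(Z, mul(Z, Z))))))))
  [20] S(S(S(S(S(S(mul(Z, Z)))))))
  [21] S^6(Z)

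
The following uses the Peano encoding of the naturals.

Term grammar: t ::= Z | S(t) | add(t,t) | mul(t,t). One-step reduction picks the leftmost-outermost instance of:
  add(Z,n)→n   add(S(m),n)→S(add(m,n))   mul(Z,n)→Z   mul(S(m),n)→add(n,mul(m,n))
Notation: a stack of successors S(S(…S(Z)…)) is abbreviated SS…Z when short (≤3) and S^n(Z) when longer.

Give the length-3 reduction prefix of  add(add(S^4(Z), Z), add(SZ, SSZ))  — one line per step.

  start: add(add(S^4(Z), Z), add(SZ, SSZ))
  →1  add(S(add(SSSZ, Z)), add(SZ, SSZ))
  →2  S(add(add(SSSZ, Z), add(SZ, SSZ)))
  →3  S(add(S(add(SSZ, Z)), add(SZ, SSZ)))

Answer: after 3 steps: S(add(S(add(SSZ, Z)), add(SZ, SSZ)))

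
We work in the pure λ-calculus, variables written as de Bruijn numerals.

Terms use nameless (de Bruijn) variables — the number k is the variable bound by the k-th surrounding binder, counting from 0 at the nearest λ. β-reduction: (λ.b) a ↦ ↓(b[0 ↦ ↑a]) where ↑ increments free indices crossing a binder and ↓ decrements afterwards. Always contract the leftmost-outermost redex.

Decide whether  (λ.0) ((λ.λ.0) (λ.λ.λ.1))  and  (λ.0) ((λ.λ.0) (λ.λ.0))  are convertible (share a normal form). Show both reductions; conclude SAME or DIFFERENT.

Term A:
  start: (λ.0) ((λ.λ.0) (λ.λ.λ.1))
  →1  (λ.λ.0) (λ.λ.λ.1)
  →2  λ.0

Term B:
  start: (λ.0) ((λ.λ.0) (λ.λ.0))
  →1  (λ.λ.0) (λ.λ.0)
  →2  λ.0

Answer: SAME — A ⇓ λ.0, B ⇓ λ.0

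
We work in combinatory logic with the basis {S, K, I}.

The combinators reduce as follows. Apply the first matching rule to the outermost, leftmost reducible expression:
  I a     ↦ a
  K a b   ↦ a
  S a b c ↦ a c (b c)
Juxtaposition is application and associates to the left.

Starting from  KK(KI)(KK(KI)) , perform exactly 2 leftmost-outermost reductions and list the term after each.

  start: KK(KI)(KK(KI))
  →1  K(KK(KI))
  →2  KK

Answer: after 2 steps: KK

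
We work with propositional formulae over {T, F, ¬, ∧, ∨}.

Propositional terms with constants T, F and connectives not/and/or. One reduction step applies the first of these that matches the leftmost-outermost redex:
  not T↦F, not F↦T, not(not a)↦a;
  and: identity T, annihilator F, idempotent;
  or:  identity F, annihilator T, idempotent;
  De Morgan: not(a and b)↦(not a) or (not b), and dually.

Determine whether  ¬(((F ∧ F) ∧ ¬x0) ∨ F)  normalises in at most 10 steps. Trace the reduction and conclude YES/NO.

Answer: YES — reaches normal form T in 8 ≤ 10 steps

Working:
  start: ¬(((F ∧ F) ∧ ¬x0) ∨ F)
  →1  ¬((F ∧ F) ∧ ¬x0) ∧ ¬F
  →2  (¬(F ∧ F) ∨ ¬¬x0) ∧ ¬F
  →3  ((¬F ∨ ¬F) ∨ ¬¬x0) ∧ ¬F
  →4  (¬F ∨ ¬¬x0) ∧ ¬F
  →5  (T ∨ ¬¬x0) ∧ ¬F
  →6  T ∧ ¬F
  →7  ¬F
  →8  T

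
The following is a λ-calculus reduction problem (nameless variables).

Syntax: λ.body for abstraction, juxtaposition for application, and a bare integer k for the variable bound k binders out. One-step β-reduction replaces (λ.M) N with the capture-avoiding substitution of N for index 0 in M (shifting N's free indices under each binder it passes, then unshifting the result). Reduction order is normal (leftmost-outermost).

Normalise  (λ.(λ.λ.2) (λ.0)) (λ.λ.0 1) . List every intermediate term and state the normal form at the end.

  start: (λ.(λ.λ.2) (λ.0)) (λ.λ.0 1)
  step 1: (λ.λ.λ.λ.0 1) (λ.0)
  step 2: λ.λ.λ.0 1

Answer: normal form = λ.λ.λ.0 1  (in 2 steps)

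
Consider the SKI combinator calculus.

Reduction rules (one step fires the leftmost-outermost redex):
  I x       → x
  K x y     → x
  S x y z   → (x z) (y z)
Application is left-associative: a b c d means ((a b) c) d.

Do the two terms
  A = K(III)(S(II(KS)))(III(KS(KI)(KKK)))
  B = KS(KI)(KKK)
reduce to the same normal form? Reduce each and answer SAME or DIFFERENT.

Term A:
  start: K(III)(S(II(KS)))(III(KS(KI)(KKK)))
  [1] III(III(KS(KI)(KKK)))
  [2] II(III(KS(KI)(KKK)))
  [3] I(III(KS(KI)(KKK)))
  [4] III(KS(KI)(KKK))
  [5] II(KS(KI)(KKK))
  [6] I(KS(KI)(KKK))
  [7] KS(KI)(KKK)
  [8] S(KKK)
  [9] SK

Term B:
  start: KS(KI)(KKK)
  [1] S(KKK)
  [2] SK

Answer: SAME — A ⇓ SK, B ⇓ SK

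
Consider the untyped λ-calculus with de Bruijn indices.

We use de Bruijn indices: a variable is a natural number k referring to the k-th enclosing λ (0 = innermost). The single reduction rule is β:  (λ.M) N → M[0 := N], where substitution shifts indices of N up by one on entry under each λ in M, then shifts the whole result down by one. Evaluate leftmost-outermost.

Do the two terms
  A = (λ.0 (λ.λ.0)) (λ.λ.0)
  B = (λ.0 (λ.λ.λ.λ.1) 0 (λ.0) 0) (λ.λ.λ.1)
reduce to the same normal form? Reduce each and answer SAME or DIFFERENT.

Answer: DIFFERENT — A ⇓ λ.0, B ⇓ λ.λ.1

Derivation:
Term A:
  start: (λ.0 (λ.λ.0)) (λ.λ.0)
  step 1: (λ.λ.0) (λ.λ.0)
  step 2: λ.0

Term B:
  start: (λ.0 (λ.λ.λ.λ.1) 0 (λ.0) 0) (λ.λ.λ.1)
  step 1: (λ.λ.λ.1) (λ.λ.λ.λ.1) (λ.λ.λ.1) (λ.0) (λ.λ.λ.1)
  step 2: (λ.λ.1) (λ.λ.λ.1) (λ.0) (λ.λ.λ.1)
  step 3: (λ.λ.λ.λ.1) (λ.0) (λ.λ.λ.1)
  step 4: (λ.λ.λ.1) (λ.λ.λ.1)
  step 5: λ.λ.1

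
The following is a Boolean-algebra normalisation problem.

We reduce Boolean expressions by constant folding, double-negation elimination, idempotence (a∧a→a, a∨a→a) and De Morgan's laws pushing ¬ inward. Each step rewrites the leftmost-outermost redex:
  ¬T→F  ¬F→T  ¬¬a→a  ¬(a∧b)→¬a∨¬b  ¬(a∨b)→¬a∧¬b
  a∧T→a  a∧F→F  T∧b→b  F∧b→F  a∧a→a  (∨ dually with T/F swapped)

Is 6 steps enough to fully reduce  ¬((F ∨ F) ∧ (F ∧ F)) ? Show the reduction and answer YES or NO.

  start: ¬((F ∨ F) ∧ (F ∧ F))
  step 1: ¬(F ∨ F) ∨ ¬(F ∧ F)
  step 2: (¬F ∧ ¬F) ∨ ¬(F ∧ F)
  step 3: ¬F ∨ ¬(F ∧ F)
  step 4: T ∨ ¬(F ∧ F)
  step 5: T

Answer: YES — reaches normal form T in 5 ≤ 6 steps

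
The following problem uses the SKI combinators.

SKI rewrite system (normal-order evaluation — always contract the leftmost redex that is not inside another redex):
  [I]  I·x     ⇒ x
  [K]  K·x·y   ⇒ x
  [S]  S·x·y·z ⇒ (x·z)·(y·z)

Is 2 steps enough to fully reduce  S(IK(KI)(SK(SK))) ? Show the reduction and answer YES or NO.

  start: S(IK(KI)(SK(SK)))
  [1] S(K(KI)(SK(SK)))
  [2] S(KI)

Answer: YES — reaches normal form S(KI) in 2 ≤ 2 steps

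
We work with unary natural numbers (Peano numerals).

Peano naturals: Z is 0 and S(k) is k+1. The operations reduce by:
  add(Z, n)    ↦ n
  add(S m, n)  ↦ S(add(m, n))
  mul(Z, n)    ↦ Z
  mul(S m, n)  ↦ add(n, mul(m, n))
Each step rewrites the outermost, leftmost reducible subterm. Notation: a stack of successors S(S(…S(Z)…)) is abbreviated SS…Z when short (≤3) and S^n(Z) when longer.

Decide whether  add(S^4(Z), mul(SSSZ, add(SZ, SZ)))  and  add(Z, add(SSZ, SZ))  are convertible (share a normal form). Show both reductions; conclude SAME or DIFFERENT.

Term A:
  start: add(S^4(Z), mul(SSSZ, add(SZ, SZ)))
  [1] S(add(SSSZ, mul(SSSZ, add(SZ, SZ))))
  [2] S(S(add(SSZ, mul(SSSZ, add(SZ, SZ)))))
  [3] S(S(S(add(SZ, mul(SSSZ, add(SZ, SZ))))))
  [4] S(S(S(S(add(Z, mul(SSSZ, add(SZ, SZ)))))))
  [5] S(S(S(S(mul(SSSZ, add(SZ, SZ))))))
  [6] S(S(S(S(add(add(SZ, SZ), mul(SSZ, add(SZ, SZ)))))))
  [7] S(S(S(S(add(S(add(Z, SZ)), mul(SSZ, add(SZ, SZ)))))))
  [8] S(S(S(S(S(add(add(Z, SZ), mul(SSZ, add(SZ, SZ))))))))
  [9] S(S(S(S(S(add(SZ, mul(SSZ, add(SZ, SZ))))))))
  [10] S(S(S(S(S(S(add(Z, mul(SSZ, add(SZ, SZ)))))))))
  [11] S(S(S(S(S(S(mul(SSZ, add(SZ, SZ))))))))
  [12] S(S(S(S(S(S(add(add(SZ, SZ), mul(SZ, add(SZ, SZ)))))))))
  [13] S(S(S(S(S(S(add(S(add(Z, SZ)), mul(SZ, add(SZ, SZ)))))))))
  [14] S(S(S(S(S(S(S(add(add(Z, SZ), mul(SZ, add(SZ, SZ))))))))))
  [15] S(S(S(S(S(S(S(add(SZ, mul(SZ, add(SZ, SZ))))))))))
  [16] S(S(S(S(S(S(S(S(add(Z, mul(SZ, add(SZ, SZ)))))))))))
  [17] S(S(S(S(S(S(S(S(mul(SZ, add(SZ, SZ))))))))))
  [18] S(S(S(S(S(S(S(S(add(add(SZ, SZ), mul(Z, add(SZ, SZ)))))))))))
  [19] S(S(S(S(S(S(S(S(add(S(add(Z, SZ)), mul(Z, add(SZ, SZ)))))))))))
  [20] S(S(S(S(S(S(S(S(S(add(add(Z, SZ), mul(Z, add(SZ, SZ))))))))))))
  [21] S(S(S(S(S(S(S(S(S(add(SZ, mul(Z, add(SZ, SZ))))))))))))
  [22] S(S(S(S(S(S(S(S(S(S(add(Z, mul(Z, add(SZ, SZ)))))))))))))
  [23] S(S(S(S(S(S(S(S(S(S(mul(Z, add(SZ, SZ))))))))))))
  [24] S^10(Z)

Term B:
  start: add(Z, add(SSZ, SZ))
  [1] add(SSZ, SZ)
  [2] S(add(SZ, SZ))
  [3] S(S(add(Z, SZ)))
  [4] SSSZ

Answer: DIFFERENT — A ⇓ S^10(Z), B ⇓ SSSZ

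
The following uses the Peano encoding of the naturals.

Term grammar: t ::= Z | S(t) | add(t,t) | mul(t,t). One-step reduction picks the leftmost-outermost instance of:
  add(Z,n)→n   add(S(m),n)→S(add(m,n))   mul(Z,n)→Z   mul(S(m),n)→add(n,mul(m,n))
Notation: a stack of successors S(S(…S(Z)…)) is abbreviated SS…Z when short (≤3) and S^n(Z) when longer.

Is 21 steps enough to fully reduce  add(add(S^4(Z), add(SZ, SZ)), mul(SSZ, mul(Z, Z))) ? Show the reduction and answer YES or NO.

  start: add(add(S^4(Z), add(SZ, SZ)), mul(SSZ, mul(Z, Z)))
  [1] add(S(add(SSSZ, add(SZ, SZ))), mul(SSZ, mul(Z, Z)))
  [2] S(add(add(SSSZ, add(SZ, SZ)), mul(SSZ, mul(Z, Z))))
  [3] S(add(S(add(SSZ, add(SZ, SZ))), mul(SSZ, mul(Z, Z))))
  [4] S(S(add(add(SSZ, add(SZ, SZ)), mul(SSZ, mul(Z, Z)))))
  [5] S(S(add(S(add(SZ, add(SZ, SZ))), mul(SSZ, mul(Z, Z)))))
  [6] S(S(S(add(add(SZ, add(SZ, SZ)), mul(SSZ, mul(Z, Z))))))
  [7] S(S(S(add(S(add(Z, add(SZ, SZ))), mul(SSZ, mul(Z, Z))))))
  [8] S(S(S(S(add(add(Z, add(SZ, SZ)), mul(SSZ, mul(Z, Z)))))))
  [9] S(S(S(S(add(add(SZ, SZ), mul(SSZ, mul(Z, Z)))))))
  [10] S(S(S(S(add(S(add(Z, SZ)), mul(SSZ, mul(Z, Z)))))))
  [11] S(S(S(S(S(add(add(Z, SZ), mul(SSZ, mul(Z, Z))))))))
  [12] S(S(S(S(S(add(SZ, mul(SSZ, mul(Z, Z))))))))
  [13] S(S(S(S(S(S(add(Z, mul(SSZ, mul(Z, Z)))))))))
  [14] S(S(S(S(S(S(mul(SSZ, mul(Z, Z))))))))
  [15] S(S(S(S(S(S(add(mul(Z, Z), mul(SZ, mul(Z, Z)))))))))
  [16] S(S(S(S(S(S(add(Z, mul(SZ, mul(Z, Z)))))))))
  [17] S(S(S(S(S(S(mul(SZ, mul(Z, Z))))))))
  [18] S(S(S(S(S(S(add(mul(Z, Z), mul(Z, mul(Z, Z)))))))))
  [19] S(S(S(S(S(S(add(Z, mul(Z, mul(Z, Z)))))))))
  [20] S(S(S(S(S(S(mul(Z, mul(Z, Z))))))))
  [21] S^6(Z)

Answer: YES — reaches normal form S^6(Z) in 21 ≤ 21 steps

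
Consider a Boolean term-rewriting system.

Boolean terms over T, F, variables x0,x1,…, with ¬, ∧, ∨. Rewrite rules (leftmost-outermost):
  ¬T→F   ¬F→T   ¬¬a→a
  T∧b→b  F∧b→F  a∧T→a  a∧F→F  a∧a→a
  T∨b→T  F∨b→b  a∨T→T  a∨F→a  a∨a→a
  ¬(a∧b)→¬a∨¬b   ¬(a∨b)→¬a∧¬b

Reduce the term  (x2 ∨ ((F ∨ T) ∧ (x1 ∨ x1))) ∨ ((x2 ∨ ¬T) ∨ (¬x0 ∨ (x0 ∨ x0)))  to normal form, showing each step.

Answer: normal form = (x2 ∨ x1) ∨ (x2 ∨ (¬x0 ∨ x0))  (in 6 steps)

Derivation:
  start: (x2 ∨ ((F ∨ T) ∧ (x1 ∨ x1))) ∨ ((x2 ∨ ¬T) ∨ (¬x0 ∨ (x0 ∨ x0)))
  [1] (x2 ∨ (T ∧ (x1 ∨ x1))) ∨ ((x2 ∨ ¬T) ∨ (¬x0 ∨ (x0 ∨ x0)))
  [2] (x2 ∨ (x1 ∨ x1)) ∨ ((x2 ∨ ¬T) ∨ (¬x0 ∨ (x0 ∨ x0)))
  [3] (x2 ∨ x1) ∨ ((x2 ∨ ¬T) ∨ (¬x0 ∨ (x0 ∨ x0)))
  [4] (x2 ∨ x1) ∨ ((x2 ∨ F) ∨ (¬x0 ∨ (x0 ∨ x0)))
  [5] (x2 ∨ x1) ∨ (x2 ∨ (¬x0 ∨ (x0 ∨ x0)))
  [6] (x2 ∨ x1) ∨ (x2 ∨ (¬x0 ∨ x0))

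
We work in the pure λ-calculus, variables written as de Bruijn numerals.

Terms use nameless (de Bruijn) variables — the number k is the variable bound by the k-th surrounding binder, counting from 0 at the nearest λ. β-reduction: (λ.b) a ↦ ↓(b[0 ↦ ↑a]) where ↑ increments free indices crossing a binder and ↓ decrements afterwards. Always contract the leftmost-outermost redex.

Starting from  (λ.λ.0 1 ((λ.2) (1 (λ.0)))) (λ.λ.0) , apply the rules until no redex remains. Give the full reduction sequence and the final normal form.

Answer: normal form = λ.0 (λ.λ.0) (λ.λ.0)  (in 2 steps)

Derivation:
  start: (λ.λ.0 1 ((λ.2) (1 (λ.0)))) (λ.λ.0)
  step 1: λ.0 (λ.λ.0) ((λ.λ.λ.0) ((λ.λ.0) (λ.0)))
  step 2: λ.0 (λ.λ.0) (λ.λ.0)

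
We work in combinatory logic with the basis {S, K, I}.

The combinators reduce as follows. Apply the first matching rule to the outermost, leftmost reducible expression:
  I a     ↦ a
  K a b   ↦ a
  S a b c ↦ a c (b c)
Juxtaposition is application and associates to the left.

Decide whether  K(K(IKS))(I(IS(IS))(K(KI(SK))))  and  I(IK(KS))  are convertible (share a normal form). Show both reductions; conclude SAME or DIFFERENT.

Term A:
  start: K(K(IKS))(I(IS(IS))(K(KI(SK))))
  [1] K(IKS)
  [2] K(KS)

Term B:
  start: I(IK(KS))
  [1] IK(KS)
  [2] K(KS)

Answer: SAME — A ⇓ K(KS), B ⇓ K(KS)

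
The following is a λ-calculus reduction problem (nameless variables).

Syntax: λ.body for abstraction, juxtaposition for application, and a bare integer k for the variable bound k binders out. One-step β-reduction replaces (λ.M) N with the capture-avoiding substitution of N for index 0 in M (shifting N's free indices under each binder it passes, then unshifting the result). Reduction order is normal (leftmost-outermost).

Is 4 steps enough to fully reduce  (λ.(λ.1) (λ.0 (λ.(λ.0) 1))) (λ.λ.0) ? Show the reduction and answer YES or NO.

  start: (λ.(λ.1) (λ.0 (λ.(λ.0) 1))) (λ.λ.0)
  [1] (λ.λ.λ.0) (λ.0 (λ.(λ.0) 1))
  [2] λ.λ.0

Answer: YES — reaches normal form λ.λ.0 in 2 ≤ 4 steps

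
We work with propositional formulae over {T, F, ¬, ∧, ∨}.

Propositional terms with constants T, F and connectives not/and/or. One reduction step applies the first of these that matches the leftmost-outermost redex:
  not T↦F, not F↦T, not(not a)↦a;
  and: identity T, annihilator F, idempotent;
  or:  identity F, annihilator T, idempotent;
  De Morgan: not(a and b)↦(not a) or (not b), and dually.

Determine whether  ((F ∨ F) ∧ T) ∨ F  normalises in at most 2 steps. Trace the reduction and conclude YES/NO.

  start: ((F ∨ F) ∧ T) ∨ F
  [1] (F ∨ F) ∧ T
  [2] F ∨ F

Answer: NO — after 2 steps the term is F ∨ F, not yet normal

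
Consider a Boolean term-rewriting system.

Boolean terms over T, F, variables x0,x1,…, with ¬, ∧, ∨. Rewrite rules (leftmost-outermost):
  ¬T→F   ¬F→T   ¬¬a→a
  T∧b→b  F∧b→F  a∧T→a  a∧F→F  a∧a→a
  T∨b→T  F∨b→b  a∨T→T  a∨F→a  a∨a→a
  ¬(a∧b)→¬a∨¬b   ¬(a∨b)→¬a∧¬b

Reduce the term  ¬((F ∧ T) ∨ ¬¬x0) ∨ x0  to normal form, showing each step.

  start: ¬((F ∧ T) ∨ ¬¬x0) ∨ x0
  step 1: (¬(F ∧ T) ∧ ¬¬¬x0) ∨ x0
  step 2: ((¬F ∨ ¬T) ∧ ¬¬¬x0) ∨ x0
  step 3: ((T ∨ ¬T) ∧ ¬¬¬x0) ∨ x0
  step 4: (T ∧ ¬¬¬x0) ∨ x0
  step 5: ¬¬¬x0 ∨ x0
  step 6: ¬x0 ∨ x0

Answer: normal form = ¬x0 ∨ x0  (in 6 steps)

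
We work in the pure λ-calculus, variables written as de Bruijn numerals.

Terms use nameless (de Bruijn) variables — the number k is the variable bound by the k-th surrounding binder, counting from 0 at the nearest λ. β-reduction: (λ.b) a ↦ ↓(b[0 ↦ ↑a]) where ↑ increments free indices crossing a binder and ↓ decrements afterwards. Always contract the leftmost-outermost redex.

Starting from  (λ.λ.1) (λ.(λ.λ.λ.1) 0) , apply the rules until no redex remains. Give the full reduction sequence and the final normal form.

Answer: normal form = λ.λ.λ.λ.1  (in 2 steps)

Working:
  start: (λ.λ.1) (λ.(λ.λ.λ.1) 0)
  →1  λ.λ.(λ.λ.λ.1) 0
  →2  λ.λ.λ.λ.1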